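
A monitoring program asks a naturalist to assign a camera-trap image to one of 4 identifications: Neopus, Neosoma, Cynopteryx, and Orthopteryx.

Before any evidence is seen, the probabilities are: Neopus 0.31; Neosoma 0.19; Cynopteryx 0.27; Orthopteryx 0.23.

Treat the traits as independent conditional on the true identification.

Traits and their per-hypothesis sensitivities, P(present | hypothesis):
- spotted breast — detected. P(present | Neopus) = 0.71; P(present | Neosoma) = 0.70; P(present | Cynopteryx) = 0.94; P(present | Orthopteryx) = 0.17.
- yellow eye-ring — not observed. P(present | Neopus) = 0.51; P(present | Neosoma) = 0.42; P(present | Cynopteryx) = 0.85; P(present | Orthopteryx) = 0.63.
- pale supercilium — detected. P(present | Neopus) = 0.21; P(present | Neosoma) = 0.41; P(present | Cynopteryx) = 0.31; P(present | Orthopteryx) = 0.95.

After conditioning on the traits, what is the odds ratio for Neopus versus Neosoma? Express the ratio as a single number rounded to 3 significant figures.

Unnormalized posterior weight (prior times the trait likelihoods) for each of the two hypotheses (using 1 − P(present | H) for each absent trait):
  Neopus: 0.31 × 0.71 × (1 − 0.51) × 0.21 = 0.022648
  Neosoma: 0.19 × 0.70 × (1 − 0.42) × 0.41 = 0.031627
Posterior odds = 0.022648 / 0.031627 ≈ 0.716.

0.716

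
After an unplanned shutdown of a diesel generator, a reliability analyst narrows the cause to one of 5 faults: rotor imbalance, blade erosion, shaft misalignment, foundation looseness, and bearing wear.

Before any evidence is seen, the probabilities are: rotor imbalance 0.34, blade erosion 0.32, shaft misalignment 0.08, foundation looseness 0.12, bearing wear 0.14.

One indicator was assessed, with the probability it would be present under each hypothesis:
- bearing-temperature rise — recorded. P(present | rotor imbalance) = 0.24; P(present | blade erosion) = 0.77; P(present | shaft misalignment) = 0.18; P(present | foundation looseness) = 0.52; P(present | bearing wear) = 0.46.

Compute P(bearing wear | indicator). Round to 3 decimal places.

0.137

By Bayes' rule, the unnormalized weight for each hypothesis is prior × likelihood:
  rotor imbalance: 0.34 × 0.24 = 0.0816
  blade erosion: 0.32 × 0.77 = 0.2464
  shaft misalignment: 0.08 × 0.18 = 0.0144
  foundation looseness: 0.12 × 0.52 = 0.0624
  bearing wear: 0.14 × 0.46 = 0.0644
Normalizing constant Z = 0.0816 + 0.2464 + 0.0144 + 0.0624 + 0.0644 = 0.4692.
P(bearing wear | evidence) = 0.0644 / 0.4692 ≈ 0.137.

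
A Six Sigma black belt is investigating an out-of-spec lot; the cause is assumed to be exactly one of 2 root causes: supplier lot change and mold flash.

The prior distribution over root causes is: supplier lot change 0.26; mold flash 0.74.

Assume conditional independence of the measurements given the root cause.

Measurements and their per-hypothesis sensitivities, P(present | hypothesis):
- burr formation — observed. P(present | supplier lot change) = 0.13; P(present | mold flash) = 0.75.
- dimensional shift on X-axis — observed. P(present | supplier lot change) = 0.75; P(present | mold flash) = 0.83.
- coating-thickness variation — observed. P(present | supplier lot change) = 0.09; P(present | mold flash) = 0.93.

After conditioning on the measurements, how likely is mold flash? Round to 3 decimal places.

0.995

By Bayes' rule with conditional independence, the unnormalized weight for each hypothesis is prior × ∏ likelihoods:
  supplier lot change: 0.26 × 0.13 × 0.75 × 0.09 = 0.0022815
  mold flash: 0.74 × 0.75 × 0.83 × 0.93 = 0.4284
The unnormalized weights sum to 0.43069.
P(mold flash | evidence) = 0.4284 / 0.43069 ≈ 0.995.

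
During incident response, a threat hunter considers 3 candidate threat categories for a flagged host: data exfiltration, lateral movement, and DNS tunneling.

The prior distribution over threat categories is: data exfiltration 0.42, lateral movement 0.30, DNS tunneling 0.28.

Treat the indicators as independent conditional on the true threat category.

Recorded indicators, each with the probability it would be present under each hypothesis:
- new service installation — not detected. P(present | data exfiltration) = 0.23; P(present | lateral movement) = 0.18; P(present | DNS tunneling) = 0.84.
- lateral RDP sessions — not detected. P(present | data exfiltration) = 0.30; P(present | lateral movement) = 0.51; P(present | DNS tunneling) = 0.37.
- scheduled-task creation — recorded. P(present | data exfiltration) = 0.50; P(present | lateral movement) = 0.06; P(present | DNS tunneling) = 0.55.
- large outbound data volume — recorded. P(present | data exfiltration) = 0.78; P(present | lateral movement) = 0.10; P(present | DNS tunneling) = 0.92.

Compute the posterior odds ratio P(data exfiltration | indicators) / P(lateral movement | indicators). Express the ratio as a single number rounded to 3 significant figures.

Unnormalized posterior weight (prior times the indicator likelihoods) for each of the two hypotheses (using 1 − P(present | H) for each absent indicator):
  data exfiltration: 0.42 × (1 − 0.23) × (1 − 0.30) × 0.50 × 0.78 = 0.088288
  lateral movement: 0.30 × (1 − 0.18) × (1 − 0.51) × 0.06 × 0.10 = 0.00072324
Odds(data exfiltration : lateral movement) = 0.088288 / 0.00072324 ≈ 122.

122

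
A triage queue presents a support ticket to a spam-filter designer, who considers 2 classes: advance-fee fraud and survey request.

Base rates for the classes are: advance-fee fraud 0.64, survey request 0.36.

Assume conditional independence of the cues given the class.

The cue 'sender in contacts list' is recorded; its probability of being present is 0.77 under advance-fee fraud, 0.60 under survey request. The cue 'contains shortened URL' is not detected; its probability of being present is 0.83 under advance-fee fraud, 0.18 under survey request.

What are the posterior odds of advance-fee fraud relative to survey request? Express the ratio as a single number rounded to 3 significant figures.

0.473

The normalizing constant cancels in an odds ratio, so compute prior × likelihood for the two hypotheses only (using 1 − P(present | H) for each absent cue):
  advance-fee fraud: 0.64 × 0.77 × (1 − 0.83) = 0.083776
  survey request: 0.36 × 0.60 × (1 − 0.18) = 0.17712
Odds(advance-fee fraud : survey request) = 0.083776 / 0.17712 ≈ 0.473.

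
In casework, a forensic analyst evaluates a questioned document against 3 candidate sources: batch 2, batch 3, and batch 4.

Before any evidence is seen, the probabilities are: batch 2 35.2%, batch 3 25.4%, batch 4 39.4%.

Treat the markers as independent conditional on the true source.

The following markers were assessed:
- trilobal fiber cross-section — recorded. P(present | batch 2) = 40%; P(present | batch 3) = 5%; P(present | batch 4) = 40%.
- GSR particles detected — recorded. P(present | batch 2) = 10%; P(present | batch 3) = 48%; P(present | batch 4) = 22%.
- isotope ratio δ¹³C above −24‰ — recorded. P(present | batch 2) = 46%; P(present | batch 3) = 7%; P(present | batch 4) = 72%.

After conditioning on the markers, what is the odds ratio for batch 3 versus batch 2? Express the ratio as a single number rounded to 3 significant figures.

The normalizing constant cancels in an odds ratio, so compute prior × likelihood for the two hypotheses only:
  batch 3: 0.254 × 0.05 × 0.48 × 0.07 = 0.00042672
  batch 2: 0.352 × 0.40 × 0.10 × 0.46 = 0.0064768
Posterior odds = 0.00042672 / 0.0064768 ≈ 0.0659.

0.0659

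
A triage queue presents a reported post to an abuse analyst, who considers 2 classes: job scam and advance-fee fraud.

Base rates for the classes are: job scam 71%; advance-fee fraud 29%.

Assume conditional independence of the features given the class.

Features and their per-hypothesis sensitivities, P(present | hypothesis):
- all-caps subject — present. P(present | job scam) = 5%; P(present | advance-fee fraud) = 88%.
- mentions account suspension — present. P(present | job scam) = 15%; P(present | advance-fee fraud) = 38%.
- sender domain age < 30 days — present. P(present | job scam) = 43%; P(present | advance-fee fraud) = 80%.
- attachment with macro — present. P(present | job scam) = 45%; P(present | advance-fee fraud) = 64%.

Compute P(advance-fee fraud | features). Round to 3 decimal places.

0.980

By Bayes' rule with conditional independence, the unnormalized weight for each hypothesis is prior × ∏ likelihoods:
  job scam: 0.71 × 0.05 × 0.15 × 0.43 × 0.45 = 0.0010304
  advance-fee fraud: 0.29 × 0.88 × 0.38 × 0.80 × 0.64 = 0.049652
The unnormalized weights sum to 0.050682.
P(advance-fee fraud | evidence) = 0.049652 / 0.050682 ≈ 0.980.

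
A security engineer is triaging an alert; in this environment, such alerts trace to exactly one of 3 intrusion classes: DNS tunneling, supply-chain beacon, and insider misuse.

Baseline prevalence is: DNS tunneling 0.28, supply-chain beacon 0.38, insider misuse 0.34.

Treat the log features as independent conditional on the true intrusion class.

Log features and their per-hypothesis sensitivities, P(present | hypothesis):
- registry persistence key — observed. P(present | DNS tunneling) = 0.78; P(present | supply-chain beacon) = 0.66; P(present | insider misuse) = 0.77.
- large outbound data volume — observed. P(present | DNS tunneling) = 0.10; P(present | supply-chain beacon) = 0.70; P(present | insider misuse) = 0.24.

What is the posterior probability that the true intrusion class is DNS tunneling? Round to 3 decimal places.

0.084

Multiply each prior by the joint likelihood of the log feature pattern:
  DNS tunneling: 0.28 × 0.78 × 0.10 = 0.02184
  supply-chain beacon: 0.38 × 0.66 × 0.70 = 0.17556
  insider misuse: 0.34 × 0.77 × 0.24 = 0.062832
The unnormalized weights sum to 0.26023.
P(DNS tunneling | evidence) = 0.02184 / 0.26023 ≈ 0.084.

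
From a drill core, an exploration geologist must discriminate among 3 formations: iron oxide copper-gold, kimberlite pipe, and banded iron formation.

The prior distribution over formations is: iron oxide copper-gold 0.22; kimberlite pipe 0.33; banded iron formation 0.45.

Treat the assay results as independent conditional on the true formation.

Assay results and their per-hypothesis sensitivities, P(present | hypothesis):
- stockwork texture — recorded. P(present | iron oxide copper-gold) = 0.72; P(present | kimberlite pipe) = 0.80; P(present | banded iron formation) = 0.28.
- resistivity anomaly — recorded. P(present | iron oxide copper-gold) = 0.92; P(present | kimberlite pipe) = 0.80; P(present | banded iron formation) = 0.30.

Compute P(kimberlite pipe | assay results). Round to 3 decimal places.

For each hypothesis, the unnormalized posterior weight is prior × product of the assay result likelihoods:
  iron oxide copper-gold: 0.22 × 0.72 × 0.92 = 0.14573
  kimberlite pipe: 0.33 × 0.80 × 0.80 = 0.2112
  banded iron formation: 0.45 × 0.28 × 0.30 = 0.0378
Normalizing constant Z = 0.14573 + 0.2112 + 0.0378 = 0.39473.
P(kimberlite pipe | evidence) = 0.2112 / 0.39473 ≈ 0.535.

0.535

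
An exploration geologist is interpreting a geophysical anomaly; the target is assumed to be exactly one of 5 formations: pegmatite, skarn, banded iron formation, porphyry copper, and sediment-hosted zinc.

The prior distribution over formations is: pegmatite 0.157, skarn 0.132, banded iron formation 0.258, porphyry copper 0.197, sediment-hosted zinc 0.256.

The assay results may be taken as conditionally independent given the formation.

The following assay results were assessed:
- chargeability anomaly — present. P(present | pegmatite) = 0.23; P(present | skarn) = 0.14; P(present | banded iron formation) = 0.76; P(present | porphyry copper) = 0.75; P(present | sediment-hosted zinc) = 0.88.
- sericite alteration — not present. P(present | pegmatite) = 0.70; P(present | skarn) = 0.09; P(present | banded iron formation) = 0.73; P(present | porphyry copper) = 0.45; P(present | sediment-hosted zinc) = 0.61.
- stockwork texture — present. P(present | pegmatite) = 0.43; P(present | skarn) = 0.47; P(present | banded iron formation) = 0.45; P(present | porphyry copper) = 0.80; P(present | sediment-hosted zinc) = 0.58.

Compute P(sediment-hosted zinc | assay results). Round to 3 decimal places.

By Bayes' rule with conditional independence, the unnormalized weight for each hypothesis is prior × ∏ likelihoods (using 1 − P(present | H) for each absent assay result):
  pegmatite: 0.157 × 0.23 × (1 − 0.70) × 0.43 = 0.0046582
  skarn: 0.132 × 0.14 × (1 − 0.09) × 0.47 = 0.0079039
  banded iron formation: 0.258 × 0.76 × (1 − 0.73) × 0.45 = 0.023824
  porphyry copper: 0.197 × 0.75 × (1 − 0.45) × 0.80 = 0.06501
  sediment-hosted zinc: 0.256 × 0.88 × (1 − 0.61) × 0.58 = 0.050958
The unnormalized weights sum to 0.15235.
P(sediment-hosted zinc | evidence) = 0.050958 / 0.15235 ≈ 0.334.

0.334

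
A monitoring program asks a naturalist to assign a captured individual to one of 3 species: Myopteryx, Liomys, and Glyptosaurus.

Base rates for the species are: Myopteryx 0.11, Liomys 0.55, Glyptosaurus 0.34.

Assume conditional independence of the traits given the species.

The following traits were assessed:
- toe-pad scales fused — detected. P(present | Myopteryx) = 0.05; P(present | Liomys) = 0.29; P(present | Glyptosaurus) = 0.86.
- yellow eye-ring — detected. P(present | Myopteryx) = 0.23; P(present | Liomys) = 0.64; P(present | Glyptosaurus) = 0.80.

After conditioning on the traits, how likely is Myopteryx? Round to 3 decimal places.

For each hypothesis, the unnormalized posterior weight is prior × product of the trait likelihoods:
  Myopteryx: 0.11 × 0.05 × 0.23 = 0.001265
  Liomys: 0.55 × 0.29 × 0.64 = 0.10208
  Glyptosaurus: 0.34 × 0.86 × 0.80 = 0.23392
Normalizing constant Z = 0.001265 + 0.10208 + 0.23392 = 0.33727.
P(Myopteryx | evidence) = 0.001265 / 0.33727 ≈ 0.004.

0.004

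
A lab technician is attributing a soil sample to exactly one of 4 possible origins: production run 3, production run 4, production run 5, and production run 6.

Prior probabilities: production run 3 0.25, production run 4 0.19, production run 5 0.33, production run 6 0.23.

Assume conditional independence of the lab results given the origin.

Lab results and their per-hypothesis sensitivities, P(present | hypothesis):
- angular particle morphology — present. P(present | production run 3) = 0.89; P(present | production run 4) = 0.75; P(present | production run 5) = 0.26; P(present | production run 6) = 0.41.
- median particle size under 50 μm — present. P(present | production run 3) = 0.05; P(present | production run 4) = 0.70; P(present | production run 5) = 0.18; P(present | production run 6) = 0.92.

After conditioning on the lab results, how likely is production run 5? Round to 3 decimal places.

0.072

By Bayes' rule with conditional independence, the unnormalized weight for each hypothesis is prior × ∏ likelihoods:
  production run 3: 0.25 × 0.89 × 0.05 = 0.011125
  production run 4: 0.19 × 0.75 × 0.70 = 0.09975
  production run 5: 0.33 × 0.26 × 0.18 = 0.015444
  production run 6: 0.23 × 0.41 × 0.92 = 0.086756
Marginal likelihood of the evidence = 0.21308.
P(production run 5 | evidence) = 0.015444 / 0.21308 ≈ 0.072.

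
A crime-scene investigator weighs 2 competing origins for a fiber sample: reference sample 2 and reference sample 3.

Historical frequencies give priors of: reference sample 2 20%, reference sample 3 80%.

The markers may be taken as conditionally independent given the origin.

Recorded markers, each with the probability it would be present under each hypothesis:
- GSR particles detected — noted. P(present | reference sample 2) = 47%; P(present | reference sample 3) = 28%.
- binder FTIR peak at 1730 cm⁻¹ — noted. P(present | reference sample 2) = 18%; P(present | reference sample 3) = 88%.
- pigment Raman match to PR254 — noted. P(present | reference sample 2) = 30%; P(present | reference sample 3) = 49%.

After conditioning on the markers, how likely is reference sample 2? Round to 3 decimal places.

0.050

Multiply each prior by the joint likelihood of the marker pattern:
  reference sample 2: 0.20 × 0.47 × 0.18 × 0.30 = 0.005076
  reference sample 3: 0.80 × 0.28 × 0.88 × 0.49 = 0.096589
The unnormalized weights sum to 0.10166.
P(reference sample 2 | evidence) = 0.005076 / 0.10166 ≈ 0.050.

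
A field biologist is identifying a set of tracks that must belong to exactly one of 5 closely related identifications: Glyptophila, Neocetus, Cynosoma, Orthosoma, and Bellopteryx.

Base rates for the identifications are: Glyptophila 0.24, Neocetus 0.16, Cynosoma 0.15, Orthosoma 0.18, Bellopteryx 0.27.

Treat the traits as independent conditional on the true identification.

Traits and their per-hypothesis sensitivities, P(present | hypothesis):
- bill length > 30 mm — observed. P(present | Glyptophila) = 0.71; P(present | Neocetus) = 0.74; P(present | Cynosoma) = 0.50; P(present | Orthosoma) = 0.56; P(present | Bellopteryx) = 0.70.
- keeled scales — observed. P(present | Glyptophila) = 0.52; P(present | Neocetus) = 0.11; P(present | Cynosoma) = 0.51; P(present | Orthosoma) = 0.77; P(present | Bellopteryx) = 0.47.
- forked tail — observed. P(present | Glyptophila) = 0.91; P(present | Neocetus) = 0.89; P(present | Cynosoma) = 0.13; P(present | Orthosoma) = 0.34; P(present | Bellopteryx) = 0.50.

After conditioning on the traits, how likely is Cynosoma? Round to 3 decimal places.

By Bayes' rule with conditional independence, the unnormalized weight for each hypothesis is prior × ∏ likelihoods:
  Glyptophila: 0.24 × 0.71 × 0.52 × 0.91 = 0.080633
  Neocetus: 0.16 × 0.74 × 0.11 × 0.89 = 0.011591
  Cynosoma: 0.15 × 0.50 × 0.51 × 0.13 = 0.0049725
  Orthosoma: 0.18 × 0.56 × 0.77 × 0.34 = 0.026389
  Bellopteryx: 0.27 × 0.70 × 0.47 × 0.50 = 0.044415
Marginal likelihood of the evidence = 0.168.
P(Cynosoma | evidence) = 0.0049725 / 0.168 ≈ 0.030.

0.030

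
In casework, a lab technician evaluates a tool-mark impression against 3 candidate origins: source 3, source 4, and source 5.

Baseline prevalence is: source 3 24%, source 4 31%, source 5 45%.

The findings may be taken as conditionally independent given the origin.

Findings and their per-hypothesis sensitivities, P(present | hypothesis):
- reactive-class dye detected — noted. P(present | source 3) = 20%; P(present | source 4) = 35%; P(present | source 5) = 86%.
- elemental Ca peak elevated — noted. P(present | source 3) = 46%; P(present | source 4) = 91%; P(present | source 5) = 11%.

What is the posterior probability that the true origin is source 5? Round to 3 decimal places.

0.261

Multiply each prior by the joint likelihood of the evidence pattern:
  source 3: 0.24 × 0.20 × 0.46 = 0.02208
  source 4: 0.31 × 0.35 × 0.91 = 0.098735
  source 5: 0.45 × 0.86 × 0.11 = 0.04257
Marginal likelihood of the evidence = 0.16339.
P(source 5 | evidence) = 0.04257 / 0.16339 ≈ 0.261.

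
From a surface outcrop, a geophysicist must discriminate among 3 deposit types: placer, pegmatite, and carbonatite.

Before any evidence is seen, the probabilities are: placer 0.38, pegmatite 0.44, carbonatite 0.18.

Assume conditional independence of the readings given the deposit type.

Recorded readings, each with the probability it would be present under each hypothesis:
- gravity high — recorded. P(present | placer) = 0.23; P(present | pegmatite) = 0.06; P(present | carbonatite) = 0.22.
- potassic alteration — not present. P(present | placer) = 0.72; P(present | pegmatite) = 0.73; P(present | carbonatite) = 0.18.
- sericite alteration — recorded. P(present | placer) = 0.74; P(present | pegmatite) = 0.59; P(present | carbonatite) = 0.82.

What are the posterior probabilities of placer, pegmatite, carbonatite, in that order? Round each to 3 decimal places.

By Bayes' rule with conditional independence, the unnormalized weight for each hypothesis is prior × ∏ likelihoods (using 1 − P(present | H) for each absent reading):
  placer: 0.38 × 0.23 × (1 − 0.72) × 0.74 = 0.018109
  pegmatite: 0.44 × 0.06 × (1 − 0.73) × 0.59 = 0.0042055
  carbonatite: 0.18 × 0.22 × (1 − 0.18) × 0.82 = 0.026627
Normalizing constant Z = 0.018109 + 0.0042055 + 0.026627 = 0.048942.
P(placer | evidence) = 0.018109 / 0.048942 ≈ 0.370
P(pegmatite | evidence) = 0.0042055 / 0.048942 ≈ 0.086
P(carbonatite | evidence) = 0.026627 / 0.048942 ≈ 0.544

0.370, 0.086, 0.544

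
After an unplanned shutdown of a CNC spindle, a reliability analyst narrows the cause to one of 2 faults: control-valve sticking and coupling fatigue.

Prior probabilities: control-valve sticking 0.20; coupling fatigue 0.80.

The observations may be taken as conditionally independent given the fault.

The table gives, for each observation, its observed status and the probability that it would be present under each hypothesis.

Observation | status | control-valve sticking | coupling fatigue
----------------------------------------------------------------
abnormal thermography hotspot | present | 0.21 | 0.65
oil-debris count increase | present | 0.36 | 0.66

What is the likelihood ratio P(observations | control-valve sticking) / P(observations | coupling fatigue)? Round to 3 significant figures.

0.176

Joint likelihood of the evidence pattern under each hypothesis:
  control-valve sticking: 0.21 × 0.36 = 0.0756
  coupling fatigue: 0.65 × 0.66 = 0.429
Bayes factor = 0.0756 / 0.429 ≈ 0.176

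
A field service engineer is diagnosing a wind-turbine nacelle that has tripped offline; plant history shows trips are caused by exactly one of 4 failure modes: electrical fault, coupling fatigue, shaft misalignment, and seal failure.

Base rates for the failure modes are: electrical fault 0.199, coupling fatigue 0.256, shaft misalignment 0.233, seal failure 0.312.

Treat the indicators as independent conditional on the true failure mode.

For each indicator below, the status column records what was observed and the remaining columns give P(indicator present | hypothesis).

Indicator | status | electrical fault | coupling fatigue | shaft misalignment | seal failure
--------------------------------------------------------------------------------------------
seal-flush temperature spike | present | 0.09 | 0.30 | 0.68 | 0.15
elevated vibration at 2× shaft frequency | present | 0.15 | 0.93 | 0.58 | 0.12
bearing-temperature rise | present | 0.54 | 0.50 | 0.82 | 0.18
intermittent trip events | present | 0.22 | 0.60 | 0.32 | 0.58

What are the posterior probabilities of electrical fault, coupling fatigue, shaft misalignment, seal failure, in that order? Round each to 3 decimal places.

By Bayes' rule with conditional independence, the unnormalized weight for each hypothesis is prior × ∏ likelihoods:
  electrical fault: 0.199 × 0.09 × 0.15 × 0.54 × 0.22 = 0.00031916
  coupling fatigue: 0.256 × 0.30 × 0.93 × 0.50 × 0.60 = 0.021427
  shaft misalignment: 0.233 × 0.68 × 0.58 × 0.82 × 0.32 = 0.024113
  seal failure: 0.312 × 0.15 × 0.12 × 0.18 × 0.58 = 0.00058631
Normalizing constant Z = 0.00031916 + 0.021427 + 0.024113 + 0.00058631 = 0.046446.
P(electrical fault | evidence) = 0.00031916 / 0.046446 ≈ 0.007
P(coupling fatigue | evidence) = 0.021427 / 0.046446 ≈ 0.461
P(shaft misalignment | evidence) = 0.024113 / 0.046446 ≈ 0.519
P(seal failure | evidence) = 0.00058631 / 0.046446 ≈ 0.013

0.007, 0.461, 0.519, 0.013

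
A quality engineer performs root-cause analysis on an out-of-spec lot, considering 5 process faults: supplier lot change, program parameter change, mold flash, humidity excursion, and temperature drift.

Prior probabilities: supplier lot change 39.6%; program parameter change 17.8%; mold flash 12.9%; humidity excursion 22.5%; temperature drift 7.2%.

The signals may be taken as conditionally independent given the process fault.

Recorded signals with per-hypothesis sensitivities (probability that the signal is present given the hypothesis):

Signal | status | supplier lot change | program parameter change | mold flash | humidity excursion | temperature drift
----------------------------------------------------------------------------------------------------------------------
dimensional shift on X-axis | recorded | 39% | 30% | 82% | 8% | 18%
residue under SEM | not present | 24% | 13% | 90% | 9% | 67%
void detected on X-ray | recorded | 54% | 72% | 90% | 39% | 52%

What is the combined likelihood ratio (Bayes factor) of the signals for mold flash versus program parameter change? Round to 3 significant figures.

Joint likelihood of the signal pattern under each hypothesis (using 1 − P(present | H) for each absent signal):
  mold flash: 0.82 × (1 − 0.90) × 0.90 = 0.0738
  program parameter change: 0.30 × (1 − 0.13) × 0.72 = 0.18792
Bayes factor = 0.0738 / 0.18792 ≈ 0.393

0.393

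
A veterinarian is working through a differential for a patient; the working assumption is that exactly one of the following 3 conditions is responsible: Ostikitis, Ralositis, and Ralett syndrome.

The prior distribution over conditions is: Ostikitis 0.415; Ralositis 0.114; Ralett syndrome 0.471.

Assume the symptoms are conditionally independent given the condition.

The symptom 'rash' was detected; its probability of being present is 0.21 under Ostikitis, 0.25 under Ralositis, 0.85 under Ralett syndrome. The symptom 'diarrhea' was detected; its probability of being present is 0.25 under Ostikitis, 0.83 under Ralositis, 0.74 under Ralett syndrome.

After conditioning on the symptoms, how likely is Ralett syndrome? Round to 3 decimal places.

By Bayes' rule with conditional independence, the unnormalized weight for each hypothesis is prior × ∏ likelihoods:
  Ostikitis: 0.415 × 0.21 × 0.25 = 0.021787
  Ralositis: 0.114 × 0.25 × 0.83 = 0.023655
  Ralett syndrome: 0.471 × 0.85 × 0.74 = 0.29626
Normalizing constant Z = 0.021787 + 0.023655 + 0.29626 = 0.3417.
P(Ralett syndrome | evidence) = 0.29626 / 0.3417 ≈ 0.867.

0.867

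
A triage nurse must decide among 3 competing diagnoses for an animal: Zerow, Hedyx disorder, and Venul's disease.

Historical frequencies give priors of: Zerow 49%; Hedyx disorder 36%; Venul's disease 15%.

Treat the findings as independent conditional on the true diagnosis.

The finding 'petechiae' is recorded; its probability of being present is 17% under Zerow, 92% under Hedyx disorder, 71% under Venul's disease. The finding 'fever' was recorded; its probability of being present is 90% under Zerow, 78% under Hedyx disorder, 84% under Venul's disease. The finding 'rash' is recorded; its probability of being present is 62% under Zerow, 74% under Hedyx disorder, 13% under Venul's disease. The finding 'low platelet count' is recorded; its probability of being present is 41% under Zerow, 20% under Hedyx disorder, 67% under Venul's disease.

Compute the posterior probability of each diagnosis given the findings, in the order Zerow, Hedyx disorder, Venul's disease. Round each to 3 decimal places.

0.293, 0.587, 0.120

Multiply each prior by the joint likelihood of the evidence pattern:
  Zerow: 0.49 × 0.17 × 0.90 × 0.62 × 0.41 = 0.019057
  Hedyx disorder: 0.36 × 0.92 × 0.78 × 0.74 × 0.20 = 0.038234
  Venul's disease: 0.15 × 0.71 × 0.84 × 0.13 × 0.67 = 0.007792
Normalizing constant Z = 0.019057 + 0.038234 + 0.007792 = 0.065083.
P(Zerow | evidence) = 0.019057 / 0.065083 ≈ 0.293
P(Hedyx disorder | evidence) = 0.038234 / 0.065083 ≈ 0.587
P(Venul's disease | evidence) = 0.007792 / 0.065083 ≈ 0.120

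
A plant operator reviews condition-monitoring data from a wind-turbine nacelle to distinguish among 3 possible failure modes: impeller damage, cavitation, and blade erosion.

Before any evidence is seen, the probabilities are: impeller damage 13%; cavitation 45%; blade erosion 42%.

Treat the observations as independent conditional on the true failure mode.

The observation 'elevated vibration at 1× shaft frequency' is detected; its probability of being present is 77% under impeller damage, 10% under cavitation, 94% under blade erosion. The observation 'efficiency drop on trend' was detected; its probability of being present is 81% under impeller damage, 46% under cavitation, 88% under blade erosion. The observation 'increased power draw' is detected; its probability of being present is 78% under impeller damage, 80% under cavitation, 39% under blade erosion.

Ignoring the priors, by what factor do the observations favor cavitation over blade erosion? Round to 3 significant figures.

0.114

Take the product of per-observation likelihoods under each hypothesis, then divide.
  cavitation: 0.10 × 0.46 × 0.80 = 0.0368
  blade erosion: 0.94 × 0.88 × 0.39 = 0.32261
Bayes factor = 0.0368 / 0.32261 ≈ 0.114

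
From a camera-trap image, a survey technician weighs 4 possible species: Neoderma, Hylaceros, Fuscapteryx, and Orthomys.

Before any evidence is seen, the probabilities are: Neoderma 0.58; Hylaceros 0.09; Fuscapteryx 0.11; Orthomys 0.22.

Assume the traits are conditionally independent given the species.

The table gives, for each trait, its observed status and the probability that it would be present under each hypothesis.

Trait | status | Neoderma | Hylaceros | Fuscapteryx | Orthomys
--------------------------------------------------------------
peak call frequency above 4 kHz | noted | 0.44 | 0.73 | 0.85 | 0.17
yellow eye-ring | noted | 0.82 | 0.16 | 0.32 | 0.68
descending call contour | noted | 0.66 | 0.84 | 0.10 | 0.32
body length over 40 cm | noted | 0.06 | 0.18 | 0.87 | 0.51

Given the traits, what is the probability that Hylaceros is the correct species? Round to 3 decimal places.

Multiply each prior by the joint likelihood of the trait pattern:
  Neoderma: 0.58 × 0.44 × 0.82 × 0.66 × 0.06 = 0.0082869
  Hylaceros: 0.09 × 0.73 × 0.16 × 0.84 × 0.18 = 0.0015894
  Fuscapteryx: 0.11 × 0.85 × 0.32 × 0.10 × 0.87 = 0.002603
  Orthomys: 0.22 × 0.17 × 0.68 × 0.32 × 0.51 = 0.0041505
The unnormalized weights sum to 0.01663.
P(Hylaceros | evidence) = 0.0015894 / 0.01663 ≈ 0.096.

0.096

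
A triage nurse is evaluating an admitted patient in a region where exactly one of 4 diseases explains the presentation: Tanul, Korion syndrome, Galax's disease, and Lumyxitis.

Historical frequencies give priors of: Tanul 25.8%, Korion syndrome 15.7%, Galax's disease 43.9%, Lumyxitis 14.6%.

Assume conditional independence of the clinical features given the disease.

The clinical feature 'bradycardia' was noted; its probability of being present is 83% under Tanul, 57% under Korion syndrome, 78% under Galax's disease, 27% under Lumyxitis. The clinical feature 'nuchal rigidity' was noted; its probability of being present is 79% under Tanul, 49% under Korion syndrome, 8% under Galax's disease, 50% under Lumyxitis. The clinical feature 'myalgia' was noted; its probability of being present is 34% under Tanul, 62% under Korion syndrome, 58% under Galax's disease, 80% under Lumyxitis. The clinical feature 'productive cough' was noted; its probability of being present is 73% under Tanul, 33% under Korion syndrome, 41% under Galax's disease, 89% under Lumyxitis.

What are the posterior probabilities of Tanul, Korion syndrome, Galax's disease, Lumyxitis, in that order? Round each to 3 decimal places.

0.587, 0.125, 0.091, 0.196

Multiply each prior by the joint likelihood of the clinical feature pattern:
  Tanul: 0.258 × 0.83 × 0.79 × 0.34 × 0.73 = 0.041988
  Korion syndrome: 0.157 × 0.57 × 0.49 × 0.62 × 0.33 = 0.0089717
  Galax's disease: 0.439 × 0.78 × 0.08 × 0.58 × 0.41 = 0.0065142
  Lumyxitis: 0.146 × 0.27 × 0.50 × 0.80 × 0.89 = 0.014034
Marginal likelihood of the evidence = 0.071508.
P(Tanul | evidence) = 0.041988 / 0.071508 ≈ 0.587
P(Korion syndrome | evidence) = 0.0089717 / 0.071508 ≈ 0.125
P(Galax's disease | evidence) = 0.0065142 / 0.071508 ≈ 0.091
P(Lumyxitis | evidence) = 0.014034 / 0.071508 ≈ 0.196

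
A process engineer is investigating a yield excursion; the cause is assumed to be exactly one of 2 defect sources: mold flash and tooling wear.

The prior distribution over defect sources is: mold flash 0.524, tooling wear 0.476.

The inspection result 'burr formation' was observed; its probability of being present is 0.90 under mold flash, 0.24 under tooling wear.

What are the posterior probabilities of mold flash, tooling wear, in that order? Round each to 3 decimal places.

Multiply each prior by the likelihood of the inspection result:
  mold flash: 0.524 × 0.90 = 0.4716
  tooling wear: 0.476 × 0.24 = 0.11424
Marginal likelihood of the evidence = 0.58584.
P(mold flash | evidence) = 0.4716 / 0.58584 ≈ 0.805
P(tooling wear | evidence) = 0.11424 / 0.58584 ≈ 0.195

0.805, 0.195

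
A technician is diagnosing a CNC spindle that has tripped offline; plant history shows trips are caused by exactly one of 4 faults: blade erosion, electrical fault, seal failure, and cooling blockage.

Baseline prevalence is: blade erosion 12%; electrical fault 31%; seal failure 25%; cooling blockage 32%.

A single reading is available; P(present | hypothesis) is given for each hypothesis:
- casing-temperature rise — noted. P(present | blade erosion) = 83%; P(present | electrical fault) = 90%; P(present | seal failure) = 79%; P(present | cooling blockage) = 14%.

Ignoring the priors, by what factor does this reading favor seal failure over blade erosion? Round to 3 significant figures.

0.952

The Bayes factor is the ratio of the two likelihoods.
  seal failure: 0.79
  blade erosion: 0.83
Bayes factor = 0.79 / 0.83 ≈ 0.952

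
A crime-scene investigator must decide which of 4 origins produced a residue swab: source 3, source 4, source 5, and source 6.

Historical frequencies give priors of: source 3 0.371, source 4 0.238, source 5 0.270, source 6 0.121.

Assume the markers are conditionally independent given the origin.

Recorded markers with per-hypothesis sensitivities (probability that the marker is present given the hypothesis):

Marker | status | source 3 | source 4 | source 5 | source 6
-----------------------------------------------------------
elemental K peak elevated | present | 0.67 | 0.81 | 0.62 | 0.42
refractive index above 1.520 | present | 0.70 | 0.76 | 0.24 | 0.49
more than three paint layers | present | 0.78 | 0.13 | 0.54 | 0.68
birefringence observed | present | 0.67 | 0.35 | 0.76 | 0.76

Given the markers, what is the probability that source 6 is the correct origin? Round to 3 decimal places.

Multiply each prior by the joint likelihood of the marker pattern:
  source 3: 0.371 × 0.67 × 0.70 × 0.78 × 0.67 = 0.090932
  source 4: 0.238 × 0.81 × 0.76 × 0.13 × 0.35 = 0.0066663
  source 5: 0.270 × 0.62 × 0.24 × 0.54 × 0.76 = 0.016488
  source 6: 0.121 × 0.42 × 0.49 × 0.68 × 0.76 = 0.012869
Normalizing constant Z = 0.090932 + 0.0066663 + 0.016488 + 0.012869 = 0.12696.
P(source 6 | evidence) = 0.012869 / 0.12696 ≈ 0.101.

0.101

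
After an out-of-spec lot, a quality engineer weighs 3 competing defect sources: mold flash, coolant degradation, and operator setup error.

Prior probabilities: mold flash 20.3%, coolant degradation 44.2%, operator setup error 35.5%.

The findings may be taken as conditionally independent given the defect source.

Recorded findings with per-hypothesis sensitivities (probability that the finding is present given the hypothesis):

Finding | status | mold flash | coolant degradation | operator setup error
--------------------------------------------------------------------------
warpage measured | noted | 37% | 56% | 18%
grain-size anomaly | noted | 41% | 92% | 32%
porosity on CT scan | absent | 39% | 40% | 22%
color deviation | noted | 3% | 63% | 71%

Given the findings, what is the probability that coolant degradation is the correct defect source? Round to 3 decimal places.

By Bayes' rule with conditional independence, the unnormalized weight for each hypothesis is prior × ∏ likelihoods (using 1 − P(present | H) for each absent finding):
  mold flash: 0.203 × 0.37 × 0.41 × (1 − 0.39) × 0.03 = 0.00056355
  coolant degradation: 0.442 × 0.56 × 0.92 × (1 − 0.40) × 0.63 = 0.086078
  operator setup error: 0.355 × 0.18 × 0.32 × (1 − 0.22) × 0.71 = 0.011324
Normalizing constant Z = 0.00056355 + 0.086078 + 0.011324 = 0.097965.
P(coolant degradation | evidence) = 0.086078 / 0.097965 ≈ 0.879.

0.879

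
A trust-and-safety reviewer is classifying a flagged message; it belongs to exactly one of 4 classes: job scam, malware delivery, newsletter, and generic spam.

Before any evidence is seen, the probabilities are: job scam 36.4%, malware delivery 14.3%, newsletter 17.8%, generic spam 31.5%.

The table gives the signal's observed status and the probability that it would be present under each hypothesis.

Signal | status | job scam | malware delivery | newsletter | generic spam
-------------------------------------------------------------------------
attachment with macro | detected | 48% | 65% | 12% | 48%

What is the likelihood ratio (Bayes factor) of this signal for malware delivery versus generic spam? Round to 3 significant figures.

The Bayes factor is the ratio of the two likelihoods.
  malware delivery: 0.65
  generic spam: 0.48
Bayes factor = 0.65 / 0.48 ≈ 1.35

1.35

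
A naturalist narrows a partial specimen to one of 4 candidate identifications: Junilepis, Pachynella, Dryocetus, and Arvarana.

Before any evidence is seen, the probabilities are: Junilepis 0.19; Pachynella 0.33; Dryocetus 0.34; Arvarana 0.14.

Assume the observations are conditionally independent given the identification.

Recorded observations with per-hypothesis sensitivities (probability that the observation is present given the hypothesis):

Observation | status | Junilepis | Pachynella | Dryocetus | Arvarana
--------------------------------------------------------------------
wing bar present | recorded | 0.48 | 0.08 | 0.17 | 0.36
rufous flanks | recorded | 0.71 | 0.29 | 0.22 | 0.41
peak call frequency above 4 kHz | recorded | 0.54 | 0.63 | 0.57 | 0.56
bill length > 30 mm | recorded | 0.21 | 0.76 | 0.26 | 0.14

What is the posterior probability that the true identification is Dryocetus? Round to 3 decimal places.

Multiply each prior by the joint likelihood of the evidence pattern:
  Junilepis: 0.19 × 0.48 × 0.71 × 0.54 × 0.21 = 0.0073429
  Pachynella: 0.33 × 0.08 × 0.29 × 0.63 × 0.76 = 0.0036657
  Dryocetus: 0.34 × 0.17 × 0.22 × 0.57 × 0.26 = 0.0018845
  Arvarana: 0.14 × 0.36 × 0.41 × 0.56 × 0.14 = 0.0016201
The unnormalized weights sum to 0.014513.
P(Dryocetus | evidence) = 0.0018845 / 0.014513 ≈ 0.130.

0.130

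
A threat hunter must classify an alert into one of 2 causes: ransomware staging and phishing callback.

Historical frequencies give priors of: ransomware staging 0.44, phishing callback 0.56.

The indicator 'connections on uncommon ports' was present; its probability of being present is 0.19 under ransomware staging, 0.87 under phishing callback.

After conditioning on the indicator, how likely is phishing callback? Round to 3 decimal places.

Multiply each prior by the likelihood of the indicator:
  ransomware staging: 0.44 × 0.19 = 0.0836
  phishing callback: 0.56 × 0.87 = 0.4872
The unnormalized weights sum to 0.5708.
P(phishing callback | evidence) = 0.4872 / 0.5708 ≈ 0.854.

0.854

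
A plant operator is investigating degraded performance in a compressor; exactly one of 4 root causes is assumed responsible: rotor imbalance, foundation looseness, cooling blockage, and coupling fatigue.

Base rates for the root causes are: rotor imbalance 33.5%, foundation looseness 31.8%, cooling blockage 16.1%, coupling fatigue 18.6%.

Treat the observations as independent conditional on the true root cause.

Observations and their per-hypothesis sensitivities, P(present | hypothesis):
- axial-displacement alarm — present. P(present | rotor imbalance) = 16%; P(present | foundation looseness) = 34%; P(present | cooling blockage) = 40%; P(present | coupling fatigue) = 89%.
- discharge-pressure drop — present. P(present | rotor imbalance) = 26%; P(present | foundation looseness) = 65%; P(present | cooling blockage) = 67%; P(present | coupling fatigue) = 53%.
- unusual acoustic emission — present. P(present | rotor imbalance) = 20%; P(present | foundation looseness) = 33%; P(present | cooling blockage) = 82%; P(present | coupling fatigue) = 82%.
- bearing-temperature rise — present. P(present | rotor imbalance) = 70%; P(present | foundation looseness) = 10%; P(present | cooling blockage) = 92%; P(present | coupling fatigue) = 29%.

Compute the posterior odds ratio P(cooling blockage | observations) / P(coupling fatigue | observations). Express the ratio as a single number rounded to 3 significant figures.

Posterior odds equal prior odds times the likelihood ratio; only the two competing hypotheses matter.
  cooling blockage: 0.161 × 0.40 × 0.67 × 0.82 × 0.92 = 0.032551
  coupling fatigue: 0.186 × 0.89 × 0.53 × 0.82 × 0.29 = 0.020864
Posterior odds = 0.032551 / 0.020864 ≈ 1.56.

1.56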